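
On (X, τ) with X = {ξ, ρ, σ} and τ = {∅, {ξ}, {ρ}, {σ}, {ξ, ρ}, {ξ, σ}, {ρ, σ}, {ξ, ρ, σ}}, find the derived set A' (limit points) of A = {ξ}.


A' = ∅

For each x ∈ X, list the open sets U ∈ τ with x ∈ U, then check whether U ∩ (A ∖ {x}) ≠ ∅ for every such U.
  x = ξ: open {ξ} ∋ x has {ξ} ∩ (A ∖ {ξ}) = ∅, so x is NOT a limit point.
  x = ρ: open {ρ} ∋ x has {ρ} ∩ (A ∖ {ρ}) = ∅, so x is NOT a limit point.
  x = σ: open {σ} ∋ x has {σ} ∩ (A ∖ {σ}) = ∅, so x is NOT a limit point.
Collecting: A' = ∅.


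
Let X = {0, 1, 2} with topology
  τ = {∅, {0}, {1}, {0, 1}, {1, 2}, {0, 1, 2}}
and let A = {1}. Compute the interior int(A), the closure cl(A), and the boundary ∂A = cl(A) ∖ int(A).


int(A) = {1}, cl(A) = {1, 2}, ∂A = {2}.

Closed sets in (X, τ) are complements of opens:
  closed(X, τ) = {∅, {0}, {2}, {0, 2}, {1, 2}, {0, 1, 2}}.
int(A) = ⋃ {U ∈ τ : U ⊆ A}. Opens contained in A: ∅, {1}.
Taking the union of these: int(A) = {1}.
cl(A) = ⋂ {C closed : A ⊆ C}. Closed sets containing A: {1, 2}, {0, 1, 2}.
Intersecting these: cl(A) = {1, 2}.
∂A = cl(A) ∖ int(A) = {1, 2} ∖ {1} = {2}.


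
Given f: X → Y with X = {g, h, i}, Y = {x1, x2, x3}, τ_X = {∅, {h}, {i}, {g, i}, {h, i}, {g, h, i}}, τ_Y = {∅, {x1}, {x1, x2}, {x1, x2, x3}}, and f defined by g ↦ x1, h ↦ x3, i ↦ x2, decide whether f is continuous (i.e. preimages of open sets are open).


f is NOT continuous.

Compute f^{-1}(U) for each U ∈ τ_Y:
  U = ∅: f^{-1}(U) = ∅ ∈ τ_X ✓.
  U = {x1}: f^{-1}(U) = {g} ∉ τ_X ✗.
  U = {x1, x2}: f^{-1}(U) = {g, i} ∈ τ_X ✓.
  U = {x1, x2, x3}: f^{-1}(U) = {g, h, i} ∈ τ_X ✓.
Found U = {x1} with f^{-1}(U) = {g} not in τ_X. Therefore f is NOT continuous.


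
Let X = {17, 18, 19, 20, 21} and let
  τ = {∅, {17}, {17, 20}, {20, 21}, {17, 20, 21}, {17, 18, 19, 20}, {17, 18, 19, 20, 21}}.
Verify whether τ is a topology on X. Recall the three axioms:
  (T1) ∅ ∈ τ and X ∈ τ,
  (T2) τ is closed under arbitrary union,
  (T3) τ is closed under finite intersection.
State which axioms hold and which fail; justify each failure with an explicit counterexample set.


τ is NOT a topology on X.

Axiom (T1): ∅ ∈ τ? Yes; X ∈ τ? Yes.
Axiom (T2/T3): check pairwise unions and intersections of members of τ.
Counterexample for (T3): {17, 20} ∩ {20, 21} = {20} ∉ τ. Therefore τ is NOT a topology.


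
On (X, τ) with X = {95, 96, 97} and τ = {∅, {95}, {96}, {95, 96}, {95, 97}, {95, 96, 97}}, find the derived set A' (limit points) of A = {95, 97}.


A' = {97}

For each x ∈ X, list the open sets U ∈ τ with x ∈ U, then check whether U ∩ (A ∖ {x}) ≠ ∅ for every such U.
  x = 95: open {95} ∋ x has {95} ∩ (A ∖ {95}) = ∅, so x is NOT a limit point.
  x = 96: open {96} ∋ x has {96} ∩ (A ∖ {96}) = ∅, so x is NOT a limit point.
  x = 97: opens ∋ x are {95, 97}, {95, 96, 97}; each meets A ∖ {97}, so x IS a limit point.
Collecting: A' = {97}.


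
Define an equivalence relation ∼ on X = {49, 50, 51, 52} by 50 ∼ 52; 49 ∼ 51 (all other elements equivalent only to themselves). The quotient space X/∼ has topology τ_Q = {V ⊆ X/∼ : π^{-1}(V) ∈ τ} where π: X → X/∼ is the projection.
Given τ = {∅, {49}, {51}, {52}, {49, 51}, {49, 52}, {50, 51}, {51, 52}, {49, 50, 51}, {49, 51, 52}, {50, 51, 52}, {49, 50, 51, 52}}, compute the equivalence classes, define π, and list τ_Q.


X/∼ = {[49=51], [50=52]}; |τ_Q| = 3.

Equivalence classes: [49=51], [50=52].
Quotient map π: X → X/∼ sends 49 ↦ [49=51], 50 ↦ [50=52], 51 ↦ [49=51], 52 ↦ [50=52].
For each subset V ⊆ X/∼, compute π^{-1}(V) ⊆ X and check whether π^{-1}(V) ∈ τ. V is open in τ_Q iff π^{-1}(V) ∈ τ.
  V = {}: π^{-1}(V) = ∅ ∈ τ ✓.
  V = {[49=51]}: π^{-1}(V) = {49, 51} ∈ τ ✓.
  V = {[50=52]}: π^{-1}(V) = {50, 52} ∉ τ ✗.
  V = {[49=51], [50=52]}: π^{-1}(V) = {49, 50, 51, 52} ∈ τ ✓.
Open sets in the quotient: τ_Q = {{}, {[49=51]}, {[49=51], [50=52]}} (3 elements).


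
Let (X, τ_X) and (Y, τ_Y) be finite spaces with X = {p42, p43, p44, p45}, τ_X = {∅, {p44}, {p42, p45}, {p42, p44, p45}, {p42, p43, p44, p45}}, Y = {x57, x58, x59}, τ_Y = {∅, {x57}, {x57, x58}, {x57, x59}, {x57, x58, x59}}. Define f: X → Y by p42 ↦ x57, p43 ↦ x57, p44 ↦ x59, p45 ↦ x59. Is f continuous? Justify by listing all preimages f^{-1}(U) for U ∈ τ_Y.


f is NOT continuous.

Compute f^{-1}(U) for each U ∈ τ_Y:
  U = ∅: f^{-1}(U) = ∅ ∈ τ_X ✓.
  U = {x57}: f^{-1}(U) = {p42, p43} ∉ τ_X ✗.
  U = {x57, x58}: f^{-1}(U) = {p42, p43} ∉ τ_X ✗.
  U = {x57, x59}: f^{-1}(U) = {p42, p43, p44, p45} ∈ τ_X ✓.
  U = {x57, x58, x59}: f^{-1}(U) = {p42, p43, p44, p45} ∈ τ_X ✓.
Found U = {x57} with f^{-1}(U) = {p42, p43} not in τ_X. Therefore f is NOT continuous.


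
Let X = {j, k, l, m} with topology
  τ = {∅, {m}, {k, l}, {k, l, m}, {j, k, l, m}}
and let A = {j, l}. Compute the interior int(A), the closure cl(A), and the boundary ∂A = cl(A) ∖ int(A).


int(A) = ∅, cl(A) = {j, k, l}, ∂A = {j, k, l}.

Closed sets in (X, τ) are complements of opens:
  closed(X, τ) = {∅, {j}, {j, m}, {j, k, l}, {j, k, l, m}}.
int(A) = ⋃ {U ∈ τ : U ⊆ A}. Opens contained in A: ∅.
Taking the union of these: int(A) = ∅.
cl(A) = ⋂ {C closed : A ⊆ C}. Closed sets containing A: {j, k, l}, {j, k, l, m}.
Intersecting these: cl(A) = {j, k, l}.
∂A = cl(A) ∖ int(A) = {j, k, l} ∖ ∅ = {j, k, l}.


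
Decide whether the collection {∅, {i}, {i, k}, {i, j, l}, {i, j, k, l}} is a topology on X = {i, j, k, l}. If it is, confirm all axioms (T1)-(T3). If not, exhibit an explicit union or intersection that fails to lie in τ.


τ IS a topology on X.

Axiom (T1): ∅ ∈ τ? Yes; X ∈ τ? Yes.
Axiom (T2/T3): check pairwise unions and intersections of members of τ.
All pairwise intersections and unions checked — each lies in τ. Therefore τ satisfies (T1), (T2), (T3): it IS a topology on X.


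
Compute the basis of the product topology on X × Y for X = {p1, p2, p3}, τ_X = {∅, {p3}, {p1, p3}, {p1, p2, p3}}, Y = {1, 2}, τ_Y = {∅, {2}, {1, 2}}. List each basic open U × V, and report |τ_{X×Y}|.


Basis B = {∅ × ∅, {p3} × {2}, {p1, p3} × {2}, {p3} × {1, 2}, {p1, p2, p3} × {2}, {p1, p3} × {1, 2}, {p1, p2, p3} × {1, 2}}; |τ_{X×Y}| = 10.

Enumerate products U × V with U ∈ τ_X, V ∈ τ_Y (deduplicated):
  ∅ × ∅ = {} (∅)
  {p3} × {2} = {(p3,2)}
  {p1, p3} × {2} = {(p1,2), (p3,2)}
  {p3} × {1, 2} = {(p3,1), (p3,2)}
  {p1, p2, p3} × {2} = {(p1,2), (p2,2), (p3,2)}
  {p1, p3} × {1, 2} = {(p1,1), (p1,2), (p3,1), (p3,2)}
  {p1, p2, p3} × {1, 2} = {(p1,1), (p1,2), (p2,1), (p2,2), (p3,1), (p3,2)}
These 7 distinct sets form the basis B.
Close under arbitrary unions to get τ_{X×Y}; counting gives |τ_{X×Y}| = 10.


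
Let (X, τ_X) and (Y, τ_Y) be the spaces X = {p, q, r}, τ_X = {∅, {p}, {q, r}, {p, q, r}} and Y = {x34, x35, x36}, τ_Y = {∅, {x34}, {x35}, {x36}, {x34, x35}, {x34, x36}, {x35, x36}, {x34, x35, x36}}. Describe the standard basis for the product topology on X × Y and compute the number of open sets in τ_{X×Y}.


Basis B = {∅ × ∅, {p} × {x34}, {p} × {x35}, {p} × {x36}, {p} × {x34, x35}, {p} × {x34, x36}, {p} × {x35, x36}, {q, r} × {x34}, {q, r} × {x35}, {q, r} × {x36}, {p} × {x34, x35, x36}, {p, q, r} × {x34}, {p, q, r} × {x35}, {p, q, r} × {x36}, {q, r} × {x34, x35}, {q, r} × {x34, x36}, {q, r} × {x35, x36}, {p, q, r} × {x34, x35}, {p, q, r} × {x34, x36}, {p, q, r} × {x35, x36}, {q, r} × {x34, x35, x36}, {p, q, r} × {x34, x35, x36}}; |τ_{X×Y}| = 64.

Enumerate products U × V with U ∈ τ_X, V ∈ τ_Y (deduplicated):
  ∅ × ∅ = {} (∅)
  {p} × {x34} = {(p,x34)}
  {p} × {x35} = {(p,x35)}
  {p} × {x36} = {(p,x36)}
  {p} × {x34, x35} = {(p,x34), (p,x35)}
  {p} × {x34, x36} = {(p,x34), (p,x36)}
  {p} × {x35, x36} = {(p,x35), (p,x36)}
  {q, r} × {x34} = {(q,x34), (r,x34)}
  {q, r} × {x35} = {(q,x35), (r,x35)}
  {q, r} × {x36} = {(q,x36), (r,x36)}
  {p} × {x34, x35, x36} = {(p,x34), (p,x35), (p,x36)}
  {p, q, r} × {x34} = {(p,x34), (q,x34), (r,x34)}
  {p, q, r} × {x35} = {(p,x35), (q,x35), (r,x35)}
  {p, q, r} × {x36} = {(p,x36), (q,x36), (r,x36)}
  {q, r} × {x34, x35} = {(q,x34), (q,x35), (r,x34), (r,x35)}
  {q, r} × {x34, x36} = {(q,x34), (q,x36), (r,x34), (r,x36)}
  {q, r} × {x35, x36} = {(q,x35), (q,x36), (r,x35), (r,x36)}
  {p, q, r} × {x34, x35} = {(p,x34), (p,x35), (q,x34), (q,x35), (r,x34), (r,x35)}
  {p, q, r} × {x34, x36} = {(p,x34), (p,x36), (q,x34), (q,x36), (r,x34), (r,x36)}
  {p, q, r} × {x35, x36} = {(p,x35), (p,x36), (q,x35), (q,x36), (r,x35), (r,x36)}
  {q, r} × {x34, x35, x36} = {(q,x34), (q,x35), (q,x36), (r,x34), (r,x35), (r,x36)}
  {p, q, r} × {x34, x35, x36} = {(p,x34), (p,x35), (p,x36), (q,x34), (q,x35), (q,x36), (r,x34), (r,x35), (r,x36)}
These 22 distinct sets form the basis B.
Close under arbitrary unions to get τ_{X×Y}; counting gives |τ_{X×Y}| = 64.


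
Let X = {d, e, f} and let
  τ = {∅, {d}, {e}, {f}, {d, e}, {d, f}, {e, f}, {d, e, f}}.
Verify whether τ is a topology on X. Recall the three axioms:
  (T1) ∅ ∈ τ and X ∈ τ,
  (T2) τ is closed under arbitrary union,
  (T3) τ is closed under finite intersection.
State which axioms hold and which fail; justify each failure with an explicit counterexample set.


τ IS a topology on X.

Axiom (T1): ∅ ∈ τ? Yes; X ∈ τ? Yes.
Axiom (T2/T3): check pairwise unions and intersections of members of τ.
All pairwise intersections and unions checked — each lies in τ. Therefore τ satisfies (T1), (T2), (T3): it IS a topology on X.


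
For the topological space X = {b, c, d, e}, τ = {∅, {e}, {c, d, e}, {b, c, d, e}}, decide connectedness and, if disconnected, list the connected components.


(X, τ) is connected.

Find clopen sets (U ∈ τ with X ∖ U ∈ τ):
  U = ∅, X ∖ U = {b, c, d, e} — both open, so U is clopen.
  U = {b, c, d, e}, X ∖ U = ∅ — both open, so U is clopen.
Only trivial clopens (∅ and X) exist, so (X, τ) is connected.
Compute connected components by grouping points that agree on all clopens:
  component: {b, c, d, e}


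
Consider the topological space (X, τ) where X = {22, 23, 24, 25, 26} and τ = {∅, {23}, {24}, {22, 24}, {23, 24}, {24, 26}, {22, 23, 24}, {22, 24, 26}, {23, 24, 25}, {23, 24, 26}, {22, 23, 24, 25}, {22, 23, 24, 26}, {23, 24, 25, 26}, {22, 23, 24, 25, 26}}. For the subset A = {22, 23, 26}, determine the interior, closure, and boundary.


int(A) = {23}, cl(A) = {22, 23, 25, 26}, ∂A = {22, 25, 26}.

Closed sets in (X, τ) are complements of opens:
  closed(X, τ) = {∅, {22}, {25}, {26}, {22, 25}, {22, 26}, {23, 25}, {25, 26}, {22, 23, 25}, {22, 25, 26}, {23, 25, 26}, {22, 23, 25, 26}, {22, 24, 25, 26}, {22, 23, 24, 25, 26}}.
int(A) = ⋃ {U ∈ τ : U ⊆ A}. Opens contained in A: ∅, {23}.
Taking the union of these: int(A) = {23}.
cl(A) = ⋂ {C closed : A ⊆ C}. Closed sets containing A: {22, 23, 25, 26}, {22, 23, 24, 25, 26}.
Intersecting these: cl(A) = {22, 23, 25, 26}.
∂A = cl(A) ∖ int(A) = {22, 23, 25, 26} ∖ {23} = {22, 25, 26}.


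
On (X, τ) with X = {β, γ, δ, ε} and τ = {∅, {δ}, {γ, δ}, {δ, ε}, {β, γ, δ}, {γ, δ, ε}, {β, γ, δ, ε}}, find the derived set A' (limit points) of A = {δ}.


A' = {β, γ, ε}

For each x ∈ X, list the open sets U ∈ τ with x ∈ U, then check whether U ∩ (A ∖ {x}) ≠ ∅ for every such U.
  x = β: opens ∋ x are {β, γ, δ}, {β, γ, δ, ε}; each meets A ∖ {β}, so x IS a limit point.
  x = γ: opens ∋ x are {γ, δ}, {β, γ, δ}, {γ, δ, ε}, {β, γ, δ, ε}; each meets A ∖ {γ}, so x IS a limit point.
  x = δ: open {δ} ∋ x has {δ} ∩ (A ∖ {δ}) = ∅, so x is NOT a limit point.
  x = ε: opens ∋ x are {δ, ε}, {γ, δ, ε}, {β, γ, δ, ε}; each meets A ∖ {ε}, so x IS a limit point.
Collecting: A' = {β, γ, ε}.


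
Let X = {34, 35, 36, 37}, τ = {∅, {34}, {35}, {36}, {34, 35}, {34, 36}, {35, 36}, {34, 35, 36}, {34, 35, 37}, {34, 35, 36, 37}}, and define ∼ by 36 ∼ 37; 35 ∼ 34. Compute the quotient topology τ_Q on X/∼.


X/∼ = {[34=35], [36=37]}; |τ_Q| = 3.

Equivalence classes: [34=35], [36=37].
Quotient map π: X → X/∼ sends 34 ↦ [34=35], 35 ↦ [34=35], 36 ↦ [36=37], 37 ↦ [36=37].
For each subset V ⊆ X/∼, compute π^{-1}(V) ⊆ X and check whether π^{-1}(V) ∈ τ. V is open in τ_Q iff π^{-1}(V) ∈ τ.
  V = {}: π^{-1}(V) = ∅ ∈ τ ✓.
  V = {[34=35]}: π^{-1}(V) = {34, 35} ∈ τ ✓.
  V = {[36=37]}: π^{-1}(V) = {36, 37} ∉ τ ✗.
  V = {[34=35], [36=37]}: π^{-1}(V) = {34, 35, 36, 37} ∈ τ ✓.
Open sets in the quotient: τ_Q = {{}, {[34=35]}, {[34=35], [36=37]}} (3 elements).


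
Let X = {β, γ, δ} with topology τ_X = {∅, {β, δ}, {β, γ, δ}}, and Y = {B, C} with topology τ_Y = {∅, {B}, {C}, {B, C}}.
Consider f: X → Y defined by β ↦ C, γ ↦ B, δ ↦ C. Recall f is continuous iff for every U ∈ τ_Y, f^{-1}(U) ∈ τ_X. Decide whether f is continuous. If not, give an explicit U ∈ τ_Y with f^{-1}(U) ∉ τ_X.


f is NOT continuous.

Compute f^{-1}(U) for each U ∈ τ_Y:
  U = ∅: f^{-1}(U) = ∅ ∈ τ_X ✓.
  U = {B}: f^{-1}(U) = {γ} ∉ τ_X ✗.
  U = {C}: f^{-1}(U) = {β, δ} ∈ τ_X ✓.
  U = {B, C}: f^{-1}(U) = {β, γ, δ} ∈ τ_X ✓.
Found U = {B} with f^{-1}(U) = {γ} not in τ_X. Therefore f is NOT continuous.


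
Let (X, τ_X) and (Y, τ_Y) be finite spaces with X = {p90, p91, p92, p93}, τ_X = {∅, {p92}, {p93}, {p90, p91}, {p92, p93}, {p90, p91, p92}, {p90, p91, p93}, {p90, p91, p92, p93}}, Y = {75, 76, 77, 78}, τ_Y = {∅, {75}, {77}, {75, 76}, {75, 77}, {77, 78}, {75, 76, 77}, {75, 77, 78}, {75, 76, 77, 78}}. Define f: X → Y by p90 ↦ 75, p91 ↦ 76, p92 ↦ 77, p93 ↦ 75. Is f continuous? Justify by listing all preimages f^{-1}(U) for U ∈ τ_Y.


f is NOT continuous.

Compute f^{-1}(U) for each U ∈ τ_Y:
  U = ∅: f^{-1}(U) = ∅ ∈ τ_X ✓.
  U = {75}: f^{-1}(U) = {p90, p93} ∉ τ_X ✗.
  U = {77}: f^{-1}(U) = {p92} ∈ τ_X ✓.
  U = {75, 76}: f^{-1}(U) = {p90, p91, p93} ∈ τ_X ✓.
  U = {75, 77}: f^{-1}(U) = {p90, p92, p93} ∉ τ_X ✗.
  U = {77, 78}: f^{-1}(U) = {p92} ∈ τ_X ✓.
  U = {75, 76, 77}: f^{-1}(U) = {p90, p91, p92, p93} ∈ τ_X ✓.
  U = {75, 77, 78}: f^{-1}(U) = {p90, p92, p93} ∉ τ_X ✗.
  U = {75, 76, 77, 78}: f^{-1}(U) = {p90, p91, p92, p93} ∈ τ_X ✓.
Found U = {75} with f^{-1}(U) = {p90, p93} not in τ_X. Therefore f is NOT continuous.


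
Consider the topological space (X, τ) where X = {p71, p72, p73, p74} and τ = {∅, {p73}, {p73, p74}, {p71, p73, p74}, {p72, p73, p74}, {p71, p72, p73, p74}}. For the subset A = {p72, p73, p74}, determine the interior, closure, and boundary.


int(A) = {p72, p73, p74}, cl(A) = {p71, p72, p73, p74}, ∂A = {p71}.

Closed sets in (X, τ) are complements of opens:
  closed(X, τ) = {∅, {p71}, {p72}, {p71, p72}, {p71, p72, p74}, {p71, p72, p73, p74}}.
int(A) = ⋃ {U ∈ τ : U ⊆ A}. Opens contained in A: ∅, {p73}, {p73, p74}, {p72, p73, p74}.
Taking the union of these: int(A) = {p72, p73, p74}.
cl(A) = ⋂ {C closed : A ⊆ C}. Closed sets containing A: {p71, p72, p73, p74}.
Intersecting these: cl(A) = {p71, p72, p73, p74}.
∂A = cl(A) ∖ int(A) = {p71, p72, p73, p74} ∖ {p72, p73, p74} = {p71}.


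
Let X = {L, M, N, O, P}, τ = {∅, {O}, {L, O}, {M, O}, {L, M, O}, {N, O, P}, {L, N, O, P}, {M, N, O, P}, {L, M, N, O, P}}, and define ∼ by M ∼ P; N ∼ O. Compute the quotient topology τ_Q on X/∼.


X/∼ = {[L], [M=P], [N=O]}; |τ_Q| = 3.

Equivalence classes: [L], [M=P], [N=O].
Quotient map π: X → X/∼ sends L ↦ [L], M ↦ [M=P], N ↦ [N=O], O ↦ [N=O], P ↦ [M=P].
For each subset V ⊆ X/∼, compute π^{-1}(V) ⊆ X and check whether π^{-1}(V) ∈ τ. V is open in τ_Q iff π^{-1}(V) ∈ τ.
  V = {}: π^{-1}(V) = ∅ ∈ τ ✓.
  V = {[L]}: π^{-1}(V) = {L} ∉ τ ✗.
  V = {[M=P]}: π^{-1}(V) = {M, P} ∉ τ ✗.
  V = {[L], [M=P]}: π^{-1}(V) = {L, M, P} ∉ τ ✗.
  V = {[N=O]}: π^{-1}(V) = {N, O} ∉ τ ✗.
  V = {[L], [N=O]}: π^{-1}(V) = {L, N, O} ∉ τ ✗.
  V = {[M=P], [N=O]}: π^{-1}(V) = {M, N, O, P} ∈ τ ✓.
  V = {[L], [M=P], [N=O]}: π^{-1}(V) = {L, M, N, O, P} ∈ τ ✓.
Open sets in the quotient: τ_Q = {{}, {[M=P], [N=O]}, {[L], [M=P], [N=O]}} (3 elements).


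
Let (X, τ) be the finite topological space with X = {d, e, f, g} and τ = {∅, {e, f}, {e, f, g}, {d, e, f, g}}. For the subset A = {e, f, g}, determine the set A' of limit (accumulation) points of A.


A' = {d, e, f, g}

For each x ∈ X, list the open sets U ∈ τ with x ∈ U, then check whether U ∩ (A ∖ {x}) ≠ ∅ for every such U.
  x = d: opens ∋ x are {d, e, f, g}; each meets A ∖ {d}, so x IS a limit point.
  x = e: opens ∋ x are {e, f}, {e, f, g}, {d, e, f, g}; each meets A ∖ {e}, so x IS a limit point.
  x = f: opens ∋ x are {e, f}, {e, f, g}, {d, e, f, g}; each meets A ∖ {f}, so x IS a limit point.
  x = g: opens ∋ x are {e, f, g}, {d, e, f, g}; each meets A ∖ {g}, so x IS a limit point.
Collecting: A' = {d, e, f, g}.


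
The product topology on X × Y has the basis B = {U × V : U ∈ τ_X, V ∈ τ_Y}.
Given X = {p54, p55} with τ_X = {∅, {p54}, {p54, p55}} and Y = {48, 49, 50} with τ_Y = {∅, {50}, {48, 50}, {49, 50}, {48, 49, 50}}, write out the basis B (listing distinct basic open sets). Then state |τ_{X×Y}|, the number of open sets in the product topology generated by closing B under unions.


Basis B = {∅ × ∅, {p54} × {50}, {p54} × {48, 50}, {p54} × {49, 50}, {p54, p55} × {50}, {p54} × {48, 49, 50}, {p54, p55} × {48, 50}, {p54, p55} × {49, 50}, {p54, p55} × {48, 49, 50}}; |τ_{X×Y}| = 14.

Enumerate products U × V with U ∈ τ_X, V ∈ τ_Y (deduplicated):
  ∅ × ∅ = {} (∅)
  {p54} × {50} = {(p54,50)}
  {p54} × {48, 50} = {(p54,48), (p54,50)}
  {p54} × {49, 50} = {(p54,49), (p54,50)}
  {p54, p55} × {50} = {(p54,50), (p55,50)}
  {p54} × {48, 49, 50} = {(p54,48), (p54,49), (p54,50)}
  {p54, p55} × {48, 50} = {(p54,48), (p54,50), (p55,48), (p55,50)}
  {p54, p55} × {49, 50} = {(p54,49), (p54,50), (p55,49), (p55,50)}
  {p54, p55} × {48, 49, 50} = {(p54,48), (p54,49), (p54,50), (p55,48), (p55,49), (p55,50)}
These 9 distinct sets form the basis B.
Close under arbitrary unions to get τ_{X×Y}; counting gives |τ_{X×Y}| = 14.


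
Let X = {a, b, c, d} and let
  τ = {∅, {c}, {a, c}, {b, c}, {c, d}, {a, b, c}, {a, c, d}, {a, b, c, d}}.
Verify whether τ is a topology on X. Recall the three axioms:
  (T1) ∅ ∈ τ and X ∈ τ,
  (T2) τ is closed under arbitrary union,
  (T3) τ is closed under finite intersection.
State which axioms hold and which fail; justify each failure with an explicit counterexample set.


τ is NOT a topology on X.

Axiom (T1): ∅ ∈ τ? Yes; X ∈ τ? Yes.
Axiom (T2/T3): check pairwise unions and intersections of members of τ.
Counterexample for (T2): {b, c} ∪ {c, d} = {b, c, d} ∉ τ. Therefore τ is NOT a topology.


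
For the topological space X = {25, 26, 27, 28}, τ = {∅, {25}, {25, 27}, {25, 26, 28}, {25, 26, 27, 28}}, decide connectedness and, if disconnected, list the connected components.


(X, τ) is connected.

Find clopen sets (U ∈ τ with X ∖ U ∈ τ):
  U = ∅, X ∖ U = {25, 26, 27, 28} — both open, so U is clopen.
  U = {25, 26, 27, 28}, X ∖ U = ∅ — both open, so U is clopen.
Only trivial clopens (∅ and X) exist, so (X, τ) is connected.
Compute connected components by grouping points that agree on all clopens:
  component: {25, 26, 27, 28}


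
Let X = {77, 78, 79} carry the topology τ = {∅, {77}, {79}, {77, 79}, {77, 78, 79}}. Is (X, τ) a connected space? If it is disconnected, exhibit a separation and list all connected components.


(X, τ) is connected.

Find clopen sets (U ∈ τ with X ∖ U ∈ τ):
  U = ∅, X ∖ U = {77, 78, 79} — both open, so U is clopen.
  U = {77, 78, 79}, X ∖ U = ∅ — both open, so U is clopen.
Only trivial clopens (∅ and X) exist, so (X, τ) is connected.
Compute connected components by grouping points that agree on all clopens:
  component: {77, 78, 79}


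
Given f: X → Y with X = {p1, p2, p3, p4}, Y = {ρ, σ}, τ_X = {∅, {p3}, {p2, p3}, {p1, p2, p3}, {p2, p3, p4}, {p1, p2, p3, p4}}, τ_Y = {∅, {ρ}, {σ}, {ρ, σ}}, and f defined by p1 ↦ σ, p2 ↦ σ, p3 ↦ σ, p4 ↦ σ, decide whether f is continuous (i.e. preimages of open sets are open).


f IS continuous.

Compute f^{-1}(U) for each U ∈ τ_Y:
  U = ∅: f^{-1}(U) = ∅ ∈ τ_X ✓.
  U = {ρ}: f^{-1}(U) = ∅ ∈ τ_X ✓.
  U = {σ}: f^{-1}(U) = {p1, p2, p3, p4} ∈ τ_X ✓.
  U = {ρ, σ}: f^{-1}(U) = {p1, p2, p3, p4} ∈ τ_X ✓.
Every preimage lies in τ_X, so f IS continuous.


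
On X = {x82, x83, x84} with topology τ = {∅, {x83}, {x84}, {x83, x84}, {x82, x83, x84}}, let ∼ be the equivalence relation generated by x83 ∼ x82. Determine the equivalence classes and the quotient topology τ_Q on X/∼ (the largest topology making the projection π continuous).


X/∼ = {[x82=x83], [x84]}; |τ_Q| = 3.

Equivalence classes: [x82=x83], [x84].
Quotient map π: X → X/∼ sends x82 ↦ [x82=x83], x83 ↦ [x82=x83], x84 ↦ [x84].
For each subset V ⊆ X/∼, compute π^{-1}(V) ⊆ X and check whether π^{-1}(V) ∈ τ. V is open in τ_Q iff π^{-1}(V) ∈ τ.
  V = {}: π^{-1}(V) = ∅ ∈ τ ✓.
  V = {[x82=x83]}: π^{-1}(V) = {x82, x83} ∉ τ ✗.
  V = {[x84]}: π^{-1}(V) = {x84} ∈ τ ✓.
  V = {[x82=x83], [x84]}: π^{-1}(V) = {x82, x83, x84} ∈ τ ✓.
Open sets in the quotient: τ_Q = {{}, {[x84]}, {[x82=x83], [x84]}} (3 elements).


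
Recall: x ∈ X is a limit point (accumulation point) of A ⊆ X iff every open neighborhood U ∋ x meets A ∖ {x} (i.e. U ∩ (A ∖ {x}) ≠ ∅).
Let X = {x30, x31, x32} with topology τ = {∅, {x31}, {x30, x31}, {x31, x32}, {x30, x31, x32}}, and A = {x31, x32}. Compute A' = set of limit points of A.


A' = {x30, x32}

For each x ∈ X, list the open sets U ∈ τ with x ∈ U, then check whether U ∩ (A ∖ {x}) ≠ ∅ for every such U.
  x = x30: opens ∋ x are {x30, x31}, {x30, x31, x32}; each meets A ∖ {x30}, so x IS a limit point.
  x = x31: open {x31} ∋ x has {x31} ∩ (A ∖ {x31}) = ∅, so x is NOT a limit point.
  x = x32: opens ∋ x are {x31, x32}, {x30, x31, x32}; each meets A ∖ {x32}, so x IS a limit point.
Collecting: A' = {x30, x32}.


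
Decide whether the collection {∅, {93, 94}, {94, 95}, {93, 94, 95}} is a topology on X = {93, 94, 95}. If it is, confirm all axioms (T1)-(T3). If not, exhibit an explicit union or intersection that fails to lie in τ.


τ is NOT a topology on X.

Axiom (T1): ∅ ∈ τ? Yes; X ∈ τ? Yes.
Axiom (T2/T3): check pairwise unions and intersections of members of τ.
Counterexample for (T3): {93, 94} ∩ {94, 95} = {94} ∉ τ. Therefore τ is NOT a topology.


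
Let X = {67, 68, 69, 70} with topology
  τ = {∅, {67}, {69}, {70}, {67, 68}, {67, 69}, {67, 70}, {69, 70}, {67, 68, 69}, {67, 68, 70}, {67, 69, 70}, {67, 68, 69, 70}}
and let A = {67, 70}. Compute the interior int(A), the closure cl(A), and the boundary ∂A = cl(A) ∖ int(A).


int(A) = {67, 70}, cl(A) = {67, 68, 70}, ∂A = {68}.

Closed sets in (X, τ) are complements of opens:
  closed(X, τ) = {∅, {68}, {69}, {70}, {67, 68}, {68, 69}, {68, 70}, {69, 70}, {67, 68, 69}, {67, 68, 70}, {68, 69, 70}, {67, 68, 69, 70}}.
int(A) = ⋃ {U ∈ τ : U ⊆ A}. Opens contained in A: ∅, {67}, {70}, {67, 70}.
Taking the union of these: int(A) = {67, 70}.
cl(A) = ⋂ {C closed : A ⊆ C}. Closed sets containing A: {67, 68, 70}, {67, 68, 69, 70}.
Intersecting these: cl(A) = {67, 68, 70}.
∂A = cl(A) ∖ int(A) = {67, 68, 70} ∖ {67, 70} = {68}.


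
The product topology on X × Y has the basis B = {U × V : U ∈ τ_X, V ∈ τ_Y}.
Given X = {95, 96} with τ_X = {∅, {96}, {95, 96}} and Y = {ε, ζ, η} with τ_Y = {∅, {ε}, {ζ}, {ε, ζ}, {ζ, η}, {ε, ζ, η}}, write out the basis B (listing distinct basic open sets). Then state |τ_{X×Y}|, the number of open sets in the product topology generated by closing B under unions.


Basis B = {∅ × ∅, {96} × {ε}, {96} × {ζ}, {95, 96} × {ε}, {95, 96} × {ζ}, {96} × {ε, ζ}, {96} × {ζ, η}, {96} × {ε, ζ, η}, {95, 96} × {ε, ζ}, {95, 96} × {ζ, η}, {95, 96} × {ε, ζ, η}}; |τ_{X×Y}| = 18.

Enumerate products U × V with U ∈ τ_X, V ∈ τ_Y (deduplicated):
  ∅ × ∅ = {} (∅)
  {96} × {ε} = {(96,ε)}
  {96} × {ζ} = {(96,ζ)}
  {95, 96} × {ε} = {(95,ε), (96,ε)}
  {95, 96} × {ζ} = {(95,ζ), (96,ζ)}
  {96} × {ε, ζ} = {(96,ε), (96,ζ)}
  {96} × {ζ, η} = {(96,ζ), (96,η)}
  {96} × {ε, ζ, η} = {(96,ε), (96,ζ), (96,η)}
  {95, 96} × {ε, ζ} = {(95,ε), (95,ζ), (96,ε), (96,ζ)}
  {95, 96} × {ζ, η} = {(95,ζ), (95,η), (96,ζ), (96,η)}
  {95, 96} × {ε, ζ, η} = {(95,ε), (95,ζ), (95,η), (96,ε), (96,ζ), (96,η)}
These 11 distinct sets form the basis B.
Close under arbitrary unions to get τ_{X×Y}; counting gives |τ_{X×Y}| = 18.


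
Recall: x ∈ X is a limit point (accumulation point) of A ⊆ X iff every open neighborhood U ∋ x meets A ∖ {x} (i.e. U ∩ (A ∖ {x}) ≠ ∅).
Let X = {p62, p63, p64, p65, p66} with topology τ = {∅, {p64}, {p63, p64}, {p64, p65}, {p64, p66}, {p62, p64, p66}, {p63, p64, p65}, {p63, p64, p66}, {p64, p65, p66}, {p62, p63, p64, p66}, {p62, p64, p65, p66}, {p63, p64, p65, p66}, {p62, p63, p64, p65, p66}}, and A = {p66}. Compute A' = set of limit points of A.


A' = {p62}

For each x ∈ X, list the open sets U ∈ τ with x ∈ U, then check whether U ∩ (A ∖ {x}) ≠ ∅ for every such U.
  x = p62: opens ∋ x are {p62, p64, p66}, {p62, p63, p64, p66}, {p62, p64, p65, p66}, {p62, p63, p64, p65, p66}; each meets A ∖ {p62}, so x IS a limit point.
  x = p63: open {p63, p64} ∋ x has {p63, p64} ∩ (A ∖ {p63}) = ∅, so x is NOT a limit point.
  x = p64: open {p64} ∋ x has {p64} ∩ (A ∖ {p64}) = ∅, so x is NOT a limit point.
  x = p65: open {p64, p65} ∋ x has {p64, p65} ∩ (A ∖ {p65}) = ∅, so x is NOT a limit point.
  x = p66: open {p64, p66} ∋ x has {p64, p66} ∩ (A ∖ {p66}) = ∅, so x is NOT a limit point.
Collecting: A' = {p62}.


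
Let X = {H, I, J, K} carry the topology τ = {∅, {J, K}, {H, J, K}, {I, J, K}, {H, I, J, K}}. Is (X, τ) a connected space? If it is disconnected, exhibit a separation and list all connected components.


(X, τ) is connected.

Find clopen sets (U ∈ τ with X ∖ U ∈ τ):
  U = ∅, X ∖ U = {H, I, J, K} — both open, so U is clopen.
  U = {H, I, J, K}, X ∖ U = ∅ — both open, so U is clopen.
Only trivial clopens (∅ and X) exist, so (X, τ) is connected.
Compute connected components by grouping points that agree on all clopens:
  component: {H, I, J, K}


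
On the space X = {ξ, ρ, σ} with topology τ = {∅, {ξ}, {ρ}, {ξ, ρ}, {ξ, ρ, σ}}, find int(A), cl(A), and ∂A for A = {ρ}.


int(A) = {ρ}, cl(A) = {ρ, σ}, ∂A = {σ}.

Closed sets in (X, τ) are complements of opens:
  closed(X, τ) = {∅, {σ}, {ξ, σ}, {ρ, σ}, {ξ, ρ, σ}}.
int(A) = ⋃ {U ∈ τ : U ⊆ A}. Opens contained in A: ∅, {ρ}.
Taking the union of these: int(A) = {ρ}.
cl(A) = ⋂ {C closed : A ⊆ C}. Closed sets containing A: {ρ, σ}, {ξ, ρ, σ}.
Intersecting these: cl(A) = {ρ, σ}.
∂A = cl(A) ∖ int(A) = {ρ, σ} ∖ {ρ} = {σ}.


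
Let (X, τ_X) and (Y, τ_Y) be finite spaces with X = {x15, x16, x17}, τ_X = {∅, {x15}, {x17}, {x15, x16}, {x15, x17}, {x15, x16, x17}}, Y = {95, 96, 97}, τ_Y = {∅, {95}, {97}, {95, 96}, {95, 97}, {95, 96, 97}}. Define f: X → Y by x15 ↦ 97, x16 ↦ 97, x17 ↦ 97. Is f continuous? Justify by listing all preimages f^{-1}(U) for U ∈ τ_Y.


f IS continuous.

Compute f^{-1}(U) for each U ∈ τ_Y:
  U = ∅: f^{-1}(U) = ∅ ∈ τ_X ✓.
  U = {95}: f^{-1}(U) = ∅ ∈ τ_X ✓.
  U = {97}: f^{-1}(U) = {x15, x16, x17} ∈ τ_X ✓.
  U = {95, 96}: f^{-1}(U) = ∅ ∈ τ_X ✓.
  U = {95, 97}: f^{-1}(U) = {x15, x16, x17} ∈ τ_X ✓.
  U = {95, 96, 97}: f^{-1}(U) = {x15, x16, x17} ∈ τ_X ✓.
Every preimage lies in τ_X, so f IS continuous.


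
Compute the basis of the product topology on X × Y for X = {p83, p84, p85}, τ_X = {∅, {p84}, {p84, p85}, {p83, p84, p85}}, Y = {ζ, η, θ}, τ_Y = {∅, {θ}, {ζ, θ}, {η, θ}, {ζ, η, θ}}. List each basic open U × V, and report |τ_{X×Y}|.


Basis B = {∅ × ∅, {p84} × {θ}, {p84} × {ζ, θ}, {p84} × {η, θ}, {p84, p85} × {θ}, {p83, p84, p85} × {θ}, {p84} × {ζ, η, θ}, {p84, p85} × {ζ, θ}, {p84, p85} × {η, θ}, {p83, p84, p85} × {ζ, θ}, {p83, p84, p85} × {η, θ}, {p84, p85} × {ζ, η, θ}, {p83, p84, p85} × {ζ, η, θ}}; |τ_{X×Y}| = 30.

Enumerate products U × V with U ∈ τ_X, V ∈ τ_Y (deduplicated):
  ∅ × ∅ = {} (∅)
  {p84} × {θ} = {(p84,θ)}
  {p84} × {ζ, θ} = {(p84,ζ), (p84,θ)}
  {p84} × {η, θ} = {(p84,η), (p84,θ)}
  {p84, p85} × {θ} = {(p84,θ), (p85,θ)}
  {p83, p84, p85} × {θ} = {(p83,θ), (p84,θ), (p85,θ)}
  {p84} × {ζ, η, θ} = {(p84,ζ), (p84,η), (p84,θ)}
  {p84, p85} × {ζ, θ} = {(p84,ζ), (p84,θ), (p85,ζ), (p85,θ)}
  {p84, p85} × {η, θ} = {(p84,η), (p84,θ), (p85,η), (p85,θ)}
  {p83, p84, p85} × {ζ, θ} = {(p83,ζ), (p83,θ), (p84,ζ), (p84,θ), (p85,ζ), (p85,θ)}
  {p83, p84, p85} × {η, θ} = {(p83,η), (p83,θ), (p84,η), (p84,θ), (p85,η), (p85,θ)}
  {p84, p85} × {ζ, η, θ} = {(p84,ζ), (p84,η), (p84,θ), (p85,ζ), (p85,η), (p85,θ)}
  {p83, p84, p85} × {ζ, η, θ} = {(p83,ζ), (p83,η), (p83,θ), (p84,ζ), (p84,η), (p84,θ), (p85,ζ), (p85,η), (p85,θ)}
These 13 distinct sets form the basis B.
Close under arbitrary unions to get τ_{X×Y}; counting gives |τ_{X×Y}| = 30.


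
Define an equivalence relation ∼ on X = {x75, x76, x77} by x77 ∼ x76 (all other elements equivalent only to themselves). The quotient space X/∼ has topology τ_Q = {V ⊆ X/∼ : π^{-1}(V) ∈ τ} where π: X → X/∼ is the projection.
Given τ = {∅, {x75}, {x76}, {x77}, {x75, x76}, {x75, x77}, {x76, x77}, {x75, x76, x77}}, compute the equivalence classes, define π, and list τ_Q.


X/∼ = {[x75], [x76=x77]}; |τ_Q| = 4.

Equivalence classes: [x75], [x76=x77].
Quotient map π: X → X/∼ sends x75 ↦ [x75], x76 ↦ [x76=x77], x77 ↦ [x76=x77].
For each subset V ⊆ X/∼, compute π^{-1}(V) ⊆ X and check whether π^{-1}(V) ∈ τ. V is open in τ_Q iff π^{-1}(V) ∈ τ.
  V = {}: π^{-1}(V) = ∅ ∈ τ ✓.
  V = {[x75]}: π^{-1}(V) = {x75} ∈ τ ✓.
  V = {[x76=x77]}: π^{-1}(V) = {x76, x77} ∈ τ ✓.
  V = {[x75], [x76=x77]}: π^{-1}(V) = {x75, x76, x77} ∈ τ ✓.
Open sets in the quotient: τ_Q = {{}, {[x75]}, {[x76=x77]}, {[x75], [x76=x77]}} (4 elements).


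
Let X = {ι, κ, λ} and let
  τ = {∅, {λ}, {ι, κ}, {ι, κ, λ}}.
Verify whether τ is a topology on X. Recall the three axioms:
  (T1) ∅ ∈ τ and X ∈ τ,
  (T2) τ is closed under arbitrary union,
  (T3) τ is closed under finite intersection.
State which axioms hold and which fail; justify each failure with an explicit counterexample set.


τ IS a topology on X.

Axiom (T1): ∅ ∈ τ? Yes; X ∈ τ? Yes.
Axiom (T2/T3): check pairwise unions and intersections of members of τ.
All pairwise intersections and unions checked — each lies in τ. Therefore τ satisfies (T1), (T2), (T3): it IS a topology on X.


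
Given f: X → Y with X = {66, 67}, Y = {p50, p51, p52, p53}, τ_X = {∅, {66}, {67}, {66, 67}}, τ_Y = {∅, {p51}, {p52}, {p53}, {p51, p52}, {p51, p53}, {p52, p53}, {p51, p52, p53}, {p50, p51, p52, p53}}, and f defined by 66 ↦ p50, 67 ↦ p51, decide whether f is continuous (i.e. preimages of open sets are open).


f IS continuous.

Compute f^{-1}(U) for each U ∈ τ_Y:
  U = ∅: f^{-1}(U) = ∅ ∈ τ_X ✓.
  U = {p51}: f^{-1}(U) = {67} ∈ τ_X ✓.
  U = {p52}: f^{-1}(U) = ∅ ∈ τ_X ✓.
  U = {p53}: f^{-1}(U) = ∅ ∈ τ_X ✓.
  U = {p51, p52}: f^{-1}(U) = {67} ∈ τ_X ✓.
  U = {p51, p53}: f^{-1}(U) = {67} ∈ τ_X ✓.
  U = {p52, p53}: f^{-1}(U) = ∅ ∈ τ_X ✓.
  U = {p51, p52, p53}: f^{-1}(U) = {67} ∈ τ_X ✓.
  U = {p50, p51, p52, p53}: f^{-1}(U) = {66, 67} ∈ τ_X ✓.
Every preimage lies in τ_X, so f IS continuous.


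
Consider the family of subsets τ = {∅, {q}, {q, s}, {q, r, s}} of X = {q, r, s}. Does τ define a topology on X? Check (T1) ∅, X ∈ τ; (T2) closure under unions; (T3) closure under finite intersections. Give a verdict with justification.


τ IS a topology on X.

Axiom (T1): ∅ ∈ τ? Yes; X ∈ τ? Yes.
Axiom (T2/T3): check pairwise unions and intersections of members of τ.
All pairwise intersections and unions checked — each lies in τ. Therefore τ satisfies (T1), (T2), (T3): it IS a topology on X.


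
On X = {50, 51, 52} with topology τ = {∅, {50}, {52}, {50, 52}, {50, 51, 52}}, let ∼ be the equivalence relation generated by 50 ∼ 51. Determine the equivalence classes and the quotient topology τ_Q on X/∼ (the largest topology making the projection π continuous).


X/∼ = {[50=51], [52]}; |τ_Q| = 3.

Equivalence classes: [50=51], [52].
Quotient map π: X → X/∼ sends 50 ↦ [50=51], 51 ↦ [50=51], 52 ↦ [52].
For each subset V ⊆ X/∼, compute π^{-1}(V) ⊆ X and check whether π^{-1}(V) ∈ τ. V is open in τ_Q iff π^{-1}(V) ∈ τ.
  V = {}: π^{-1}(V) = ∅ ∈ τ ✓.
  V = {[50=51]}: π^{-1}(V) = {50, 51} ∉ τ ✗.
  V = {[52]}: π^{-1}(V) = {52} ∈ τ ✓.
  V = {[50=51], [52]}: π^{-1}(V) = {50, 51, 52} ∈ τ ✓.
Open sets in the quotient: τ_Q = {{}, {[52]}, {[50=51], [52]}} (3 elements).


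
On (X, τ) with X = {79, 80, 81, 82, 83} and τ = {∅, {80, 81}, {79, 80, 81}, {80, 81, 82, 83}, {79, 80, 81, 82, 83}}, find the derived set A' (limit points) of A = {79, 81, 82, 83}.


A' = {79, 80, 82, 83}

For each x ∈ X, list the open sets U ∈ τ with x ∈ U, then check whether U ∩ (A ∖ {x}) ≠ ∅ for every such U.
  x = 79: opens ∋ x are {79, 80, 81}, {79, 80, 81, 82, 83}; each meets A ∖ {79}, so x IS a limit point.
  x = 80: opens ∋ x are {80, 81}, {79, 80, 81}, {80, 81, 82, 83}, {79, 80, 81, 82, 83}; each meets A ∖ {80}, so x IS a limit point.
  x = 81: open {80, 81} ∋ x has {80, 81} ∩ (A ∖ {81}) = ∅, so x is NOT a limit point.
  x = 82: opens ∋ x are {80, 81, 82, 83}, {79, 80, 81, 82, 83}; each meets A ∖ {82}, so x IS a limit point.
  x = 83: opens ∋ x are {80, 81, 82, 83}, {79, 80, 81, 82, 83}; each meets A ∖ {83}, so x IS a limit point.
Collecting: A' = {79, 80, 82, 83}.


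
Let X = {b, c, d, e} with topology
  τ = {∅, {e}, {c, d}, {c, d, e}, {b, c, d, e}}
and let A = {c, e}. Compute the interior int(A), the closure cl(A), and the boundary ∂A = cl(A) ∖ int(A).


int(A) = {e}, cl(A) = {b, c, d, e}, ∂A = {b, c, d}.

Closed sets in (X, τ) are complements of opens:
  closed(X, τ) = {∅, {b}, {b, e}, {b, c, d}, {b, c, d, e}}.
int(A) = ⋃ {U ∈ τ : U ⊆ A}. Opens contained in A: ∅, {e}.
Taking the union of these: int(A) = {e}.
cl(A) = ⋂ {C closed : A ⊆ C}. Closed sets containing A: {b, c, d, e}.
Intersecting these: cl(A) = {b, c, d, e}.
∂A = cl(A) ∖ int(A) = {b, c, d, e} ∖ {e} = {b, c, d}.


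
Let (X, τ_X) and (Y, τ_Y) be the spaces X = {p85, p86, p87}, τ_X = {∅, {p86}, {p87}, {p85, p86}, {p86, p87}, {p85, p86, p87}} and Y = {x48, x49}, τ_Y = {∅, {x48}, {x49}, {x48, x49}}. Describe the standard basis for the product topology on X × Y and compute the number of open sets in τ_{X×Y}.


Basis B = {∅ × ∅, {p86} × {x48}, {p86} × {x49}, {p87} × {x48}, {p87} × {x49}, {p85, p86} × {x48}, {p85, p86} × {x49}, {p86} × {x48, x49}, {p86, p87} × {x48}, {p86, p87} × {x49}, {p87} × {x48, x49}, {p85, p86, p87} × {x48}, {p85, p86, p87} × {x49}, {p85, p86} × {x48, x49}, {p86, p87} × {x48, x49}, {p85, p86, p87} × {x48, x49}}; |τ_{X×Y}| = 36.

Enumerate products U × V with U ∈ τ_X, V ∈ τ_Y (deduplicated):
  ∅ × ∅ = {} (∅)
  {p86} × {x48} = {(p86,x48)}
  {p86} × {x49} = {(p86,x49)}
  {p87} × {x48} = {(p87,x48)}
  {p87} × {x49} = {(p87,x49)}
  {p85, p86} × {x48} = {(p85,x48), (p86,x48)}
  {p85, p86} × {x49} = {(p85,x49), (p86,x49)}
  {p86} × {x48, x49} = {(p86,x48), (p86,x49)}
  {p86, p87} × {x48} = {(p86,x48), (p87,x48)}
  {p86, p87} × {x49} = {(p86,x49), (p87,x49)}
  {p87} × {x48, x49} = {(p87,x48), (p87,x49)}
  {p85, p86, p87} × {x48} = {(p85,x48), (p86,x48), (p87,x48)}
  {p85, p86, p87} × {x49} = {(p85,x49), (p86,x49), (p87,x49)}
  {p85, p86} × {x48, x49} = {(p85,x48), (p85,x49), (p86,x48), (p86,x49)}
  {p86, p87} × {x48, x49} = {(p86,x48), (p86,x49), (p87,x48), (p87,x49)}
  {p85, p86, p87} × {x48, x49} = {(p85,x48), (p85,x49), (p86,x48), (p86,x49), (p87,x48), (p87,x49)}
These 16 distinct sets form the basis B.
Close under arbitrary unions to get τ_{X×Y}; counting gives |τ_{X×Y}| = 36.


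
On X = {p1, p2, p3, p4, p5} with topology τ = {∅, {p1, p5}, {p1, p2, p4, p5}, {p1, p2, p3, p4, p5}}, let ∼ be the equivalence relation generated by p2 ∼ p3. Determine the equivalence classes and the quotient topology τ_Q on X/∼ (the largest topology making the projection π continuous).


X/∼ = {[p1], [p2=p3], [p4], [p5]}; |τ_Q| = 3.

Equivalence classes: [p1], [p2=p3], [p4], [p5].
Quotient map π: X → X/∼ sends p1 ↦ [p1], p2 ↦ [p2=p3], p3 ↦ [p2=p3], p4 ↦ [p4], p5 ↦ [p5].
For each subset V ⊆ X/∼, compute π^{-1}(V) ⊆ X and check whether π^{-1}(V) ∈ τ. V is open in τ_Q iff π^{-1}(V) ∈ τ.
  V = {}: π^{-1}(V) = ∅ ∈ τ ✓.
  V = {[p1]}: π^{-1}(V) = {p1} ∉ τ ✗.
  V = {[p2=p3]}: π^{-1}(V) = {p2, p3} ∉ τ ✗.
  V = {[p1], [p2=p3]}: π^{-1}(V) = {p1, p2, p3} ∉ τ ✗.
  V = {[p4]}: π^{-1}(V) = {p4} ∉ τ ✗.
  V = {[p1], [p4]}: π^{-1}(V) = {p1, p4} ∉ τ ✗.
  V = {[p2=p3], [p4]}: π^{-1}(V) = {p2, p3, p4} ∉ τ ✗.
  V = {[p1], [p2=p3], [p4]}: π^{-1}(V) = {p1, p2, p3, p4} ∉ τ ✗.
  V = {[p5]}: π^{-1}(V) = {p5} ∉ τ ✗.
  V = {[p1], [p5]}: π^{-1}(V) = {p1, p5} ∈ τ ✓.
  V = {[p2=p3], [p5]}: π^{-1}(V) = {p2, p3, p5} ∉ τ ✗.
  V = {[p1], [p2=p3], [p5]}: π^{-1}(V) = {p1, p2, p3, p5} ∉ τ ✗.
  V = {[p4], [p5]}: π^{-1}(V) = {p4, p5} ∉ τ ✗.
  V = {[p1], [p4], [p5]}: π^{-1}(V) = {p1, p4, p5} ∉ τ ✗.
  V = {[p2=p3], [p4], [p5]}: π^{-1}(V) = {p2, p3, p4, p5} ∉ τ ✗.
  V = {[p1], [p2=p3], [p4], [p5]}: π^{-1}(V) = {p1, p2, p3, p4, p5} ∈ τ ✓.
Open sets in the quotient: τ_Q = {{}, {[p1], [p5]}, {[p1], [p2=p3], [p4], [p5]}} (3 elements).


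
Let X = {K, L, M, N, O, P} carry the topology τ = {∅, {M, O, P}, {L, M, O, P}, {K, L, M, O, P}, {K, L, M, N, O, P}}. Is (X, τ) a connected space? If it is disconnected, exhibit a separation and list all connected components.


(X, τ) is connected.

Find clopen sets (U ∈ τ with X ∖ U ∈ τ):
  U = ∅, X ∖ U = {K, L, M, N, O, P} — both open, so U is clopen.
  U = {K, L, M, N, O, P}, X ∖ U = ∅ — both open, so U is clopen.
Only trivial clopens (∅ and X) exist, so (X, τ) is connected.
Compute connected components by grouping points that agree on all clopens:
  component: {K, L, M, N, O, P}


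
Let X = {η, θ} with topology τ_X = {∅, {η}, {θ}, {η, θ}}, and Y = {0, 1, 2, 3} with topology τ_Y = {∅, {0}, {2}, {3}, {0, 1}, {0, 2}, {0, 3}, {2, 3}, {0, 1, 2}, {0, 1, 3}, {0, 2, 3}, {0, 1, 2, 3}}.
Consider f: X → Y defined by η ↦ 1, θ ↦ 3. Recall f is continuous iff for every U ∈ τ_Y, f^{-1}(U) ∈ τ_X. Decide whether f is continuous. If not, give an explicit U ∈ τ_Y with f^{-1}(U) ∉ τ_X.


f IS continuous.

Compute f^{-1}(U) for each U ∈ τ_Y:
  U = ∅: f^{-1}(U) = ∅ ∈ τ_X ✓.
  U = {0}: f^{-1}(U) = ∅ ∈ τ_X ✓.
  U = {2}: f^{-1}(U) = ∅ ∈ τ_X ✓.
  U = {3}: f^{-1}(U) = {θ} ∈ τ_X ✓.
  U = {0, 1}: f^{-1}(U) = {η} ∈ τ_X ✓.
  U = {0, 2}: f^{-1}(U) = ∅ ∈ τ_X ✓.
  U = {0, 3}: f^{-1}(U) = {θ} ∈ τ_X ✓.
  U = {2, 3}: f^{-1}(U) = {θ} ∈ τ_X ✓.
  U = {0, 1, 2}: f^{-1}(U) = {η} ∈ τ_X ✓.
  U = {0, 1, 3}: f^{-1}(U) = {η, θ} ∈ τ_X ✓.
  U = {0, 2, 3}: f^{-1}(U) = {θ} ∈ τ_X ✓.
  U = {0, 1, 2, 3}: f^{-1}(U) = {η, θ} ∈ τ_X ✓.
Every preimage lies in τ_X, so f IS continuous.
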